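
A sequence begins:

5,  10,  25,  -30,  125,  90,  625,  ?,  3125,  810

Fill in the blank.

Taking every 2nd term gives 2 separate tracks.
Track A: 5, 25, 125, 625, 3125 — powers 5^1, 5^2, 5^3, ….
Track B: 10, -30, 90, ?, 810 — multiplying by -3 each time.
So the missing entry in track B is -270.

-270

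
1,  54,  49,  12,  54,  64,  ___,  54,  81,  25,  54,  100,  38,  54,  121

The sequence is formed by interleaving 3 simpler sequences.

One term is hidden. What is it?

13

Read the sequence 3 terms at a time; column i is its own pattern.
Stream A: 1, 12, ?, 25, 38 (Fibonacci-style (each term is the sum of the two before it)).
Stream B: 54, 54, 54, 54, 54 (the constant sequence 54).
Stream C: 49, 64, 81, 100, 121 (the squares 7², 8², 9², …).
Filling stream A at index 3 by its rule yields 13.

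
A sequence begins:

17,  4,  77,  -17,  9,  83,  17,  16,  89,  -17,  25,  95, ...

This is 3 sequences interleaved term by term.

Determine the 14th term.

Split by position mod 3: positions 1, 4, 7, … form one track, and each other residue class forms its own.
Track A: 17, -17, 17, -17. The oscillation 17·(−1)^(n+1).
Track B: 4, 9, 16, 25. Perfect squares starting at 2².
Track C: 77, 83, 89, 95. Adding 6 each time.
Position 14 falls in track B as its term 5, giving 36.

36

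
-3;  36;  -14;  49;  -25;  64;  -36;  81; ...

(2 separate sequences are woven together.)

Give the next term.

Odd-indexed and even-indexed terms follow separate rules.
Stream A: -3, -14, -25, -36 — arithmetic, step −11.
Stream B: 36, 49, 64, 81 — perfect squares starting at 6².
The 9th slot belongs to stream A; its 5th term is -47.

-47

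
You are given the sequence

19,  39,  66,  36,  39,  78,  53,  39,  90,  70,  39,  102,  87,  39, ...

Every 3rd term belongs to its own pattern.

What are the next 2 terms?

114, 104

Read the sequence 3 terms at a time; column i is its own pattern.
Subsequence A is 19, 36, 53, 70, 87, which is linear: a_n = 2 + 17·n.
Subsequence B is 39, 39, 39, 39, 39, which is always 39.
Subsequence C is 66, 78, 90, 102, which is arithmetic with common difference +12.
The 15th slot belongs to subsequence C; its 5th term is 114.
Position 16 → subsequence A, term 6 = 104.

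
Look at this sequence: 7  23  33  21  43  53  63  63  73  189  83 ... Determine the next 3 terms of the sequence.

93, 567, 103

Positions follow the repeating pattern ABB; grouping by letter gives 2 tracks.
Track A: 7, 21, 63, 189 (geometric, ×3 each step).
Track B: 23, 33, 43, 53, 63, 73, 83 (arithmetic with common difference +10).
Term 12 comes from track B (its 8th entry): 93.
Position 13 → track A, term 5 = 567.
Term 14 comes from track B (its 9th entry): 103.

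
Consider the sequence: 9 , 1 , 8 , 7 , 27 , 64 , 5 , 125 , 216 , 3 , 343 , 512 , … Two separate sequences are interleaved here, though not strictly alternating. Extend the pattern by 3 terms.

The slot pattern repeats as ABB (period 3), so there are 2 interleaved tracks.
Subsequence A: 9, 7, 5, 3 (arithmetic, step −2).
Subsequence B: 1, 8, 27, 64, 125, 216, 343, 512 (consecutive cubes n³ from n = 1).
The 13th slot belongs to subsequence A; its 5th term is 1.
The 14th slot belongs to subsequence B; its 9th term is 729.
Position 15 falls in subsequence B as its term 10, giving 1000.

1, 729, 1000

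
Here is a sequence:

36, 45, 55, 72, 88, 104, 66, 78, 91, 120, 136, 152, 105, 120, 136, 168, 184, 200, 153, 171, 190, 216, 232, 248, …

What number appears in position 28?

264

The slot pattern repeats as AAABBB (period 6), so there are 2 interleaved tracks.
Stream A: 36, 45, 55, 66, 78, 91, 105, 120, 136, 153, 171, 190 — triangular numbers starting at T_8.
Stream B: 72, 88, 104, 120, 136, 152, 168, 184, 200, 216, 232, 248 — adding 16 each time.
Position 28 falls in stream B as its term 13, giving 264.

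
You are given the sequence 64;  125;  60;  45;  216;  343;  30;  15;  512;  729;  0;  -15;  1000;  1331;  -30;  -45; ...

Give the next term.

Reading positions in blocks of 4 reveals the pattern AABB — 2 tracks woven together.
Track A is 64, 125, 216, 343, 512, 729, 1000, 1331, which is perfect cubes starting at 4³.
Track B is 60, 45, 30, 15, 0, -15, -30, -45, which is arithmetic with common difference −15.
Position 17 → track A, term 9 = 1728.

1728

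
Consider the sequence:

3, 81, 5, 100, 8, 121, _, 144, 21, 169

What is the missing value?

13

Positions 1, 3, 5, … form one subsequence and positions 2, 4, 6, … form another.
Stream A: 3, 5, 8, ?, 21. Each term equals the sum of the previous two.
Stream B: 81, 100, 121, 144, 169. Perfect squares starting at 9².
So the missing entry in stream A is 13.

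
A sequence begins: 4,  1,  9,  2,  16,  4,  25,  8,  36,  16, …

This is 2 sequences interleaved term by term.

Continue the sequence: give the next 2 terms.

49, 32

Odd-indexed and even-indexed terms follow separate rules.
Stream A is 4, 9, 16, 25, 36, which is consecutive squares n² from n = 2.
Stream B is 1, 2, 4, 8, 16, which is powers 2^0, 2^1, 2^2, ….
Position 11 falls in stream A as its term 6, giving 49.
The 12th slot belongs to stream B; its 6th term is 32.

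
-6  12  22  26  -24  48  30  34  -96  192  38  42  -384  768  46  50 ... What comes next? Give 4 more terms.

-1536, 3072, 54, 58

Reading positions in blocks of 4 reveals the pattern AABB — 2 tracks woven together.
Subsequence A is -6, 12, -24, 48, -96, 192, -384, 768, which is a geometric progression (common ratio -2).
Subsequence B is 22, 26, 30, 34, 38, 42, 46, 50, which is adding 4 each time.
The 17th slot belongs to subsequence A; its 9th term is -1536.
Position 18 falls in subsequence A as its term 10, giving 3072.
The 19th slot belongs to subsequence B; its 9th term is 54.
Position 20 → subsequence B, term 10 = 58.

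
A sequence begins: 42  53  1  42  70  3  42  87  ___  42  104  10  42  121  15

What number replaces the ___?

6

The terms cycle through 3 interleaved subsequences.
Track A: 42, 42, 42, 42, 42 (always 42).
Track B: 53, 70, 87, 104, 121 (adding 17 each time).
Track C: 1, 3, ?, 10, 15 (triangular numbers starting at T_1).
Filling track C at index 3 by its rule yields 6.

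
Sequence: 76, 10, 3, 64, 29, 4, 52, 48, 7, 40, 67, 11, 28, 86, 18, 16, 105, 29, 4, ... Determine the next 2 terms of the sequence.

Split by position mod 3 into 3 tracks.
Track A: 76, 64, 52, 40, 28, 16, 4 (linear: a_n = 88 − 12·n).
Track B: 10, 29, 48, 67, 86, 105 (adding 19 each time).
Track C: 3, 4, 7, 11, 18, 29 (each term equals the sum of the previous two).
The 20th slot belongs to track B; its 7th term is 124.
Term 21 comes from track C (its 7th entry): 47.

124, 47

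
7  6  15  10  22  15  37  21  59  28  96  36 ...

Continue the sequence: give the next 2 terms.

Taking every 2nd term gives 2 separate tracks.
Track A: 7, 15, 22, 37, 59, 96 — a Fibonacci-like recurrence a_n = a_{n-1} + a_{n-2}.
Track B: 6, 10, 15, 21, 28, 36 — the triangular numbers T_3, T_4, ….
Position 13 → track A, term 7 = 155.
Position 14 → track B, term 7 = 45.

155, 45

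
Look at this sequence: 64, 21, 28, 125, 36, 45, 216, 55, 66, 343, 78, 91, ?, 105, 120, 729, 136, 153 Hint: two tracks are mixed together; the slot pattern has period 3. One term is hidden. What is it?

512

Reading positions in blocks of 3 reveals the pattern ABB — 2 tracks woven together.
Track A: 64, 125, 216, 343, ?, 729 (perfect cubes starting at 4³).
Track B: 21, 28, 36, 45, 55, 66, 78, 91, 105, 120, 136, 153 (triangular numbers starting at T_6).
The gap is track A's term 5; the rule gives 512.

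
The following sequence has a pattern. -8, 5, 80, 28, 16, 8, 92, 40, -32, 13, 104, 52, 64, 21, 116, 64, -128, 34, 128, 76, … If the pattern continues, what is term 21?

Split by position mod 4 into 4 tracks.
Stream A = -8, 16, -32, 64, -128: geometric, ×-2 each step.
Stream B = 5, 8, 13, 21, 34: a Fibonacci-like recurrence a_n = a_{n-1} + a_{n-2}.
Stream C = 80, 92, 104, 116, 128: adding 12 each time.
Stream D = 28, 40, 52, 64, 76: arithmetic, step +12.
The 21st slot belongs to stream A; its 6th term is 256.

256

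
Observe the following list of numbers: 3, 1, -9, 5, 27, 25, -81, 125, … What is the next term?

Split by position mod 2 into 2 tracks.
Track A: 3, -9, 27, -81 — multiplying by -3 each time.
Track B: 1, 5, 25, 125 — powers of 5.
Position 9 → track A, term 5 = 243.

243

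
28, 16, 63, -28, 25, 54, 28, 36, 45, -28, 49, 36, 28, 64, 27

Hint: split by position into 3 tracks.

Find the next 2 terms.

Split by position mod 3: positions 1, 4, 7, … form one track, and each other residue class forms its own.
Stream A: 28, -28, 28, -28, 28 (the oscillation 28·(−1)^(n+1)).
Stream B: 16, 25, 36, 49, 64 (consecutive squares n² from n = 4).
Stream C: 63, 54, 45, 36, 27 (linear: a_n = 72 − 9·n).
The 16th slot belongs to stream A; its 6th term is -28.
Position 17 falls in stream B as its term 6, giving 81.

-28, 81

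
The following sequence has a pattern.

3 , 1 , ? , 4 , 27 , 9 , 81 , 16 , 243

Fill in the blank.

9

The terms cycle through 2 interleaved subsequences.
Subsequence A: 3, ?, 27, 81, 243 (powers of 3).
Subsequence B: 1, 4, 9, 16 (consecutive squares n² from n = 1).
So the missing entry in subsequence A is 9.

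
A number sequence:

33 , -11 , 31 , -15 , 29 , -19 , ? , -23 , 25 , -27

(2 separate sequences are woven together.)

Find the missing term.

Positions 1, 3, 5, … form one subsequence and positions 2, 4, 6, … form another.
Track A = 33, 31, 29, ?, 25: arithmetic with common difference −2.
Track B = -11, -15, -19, -23, -27: subtracting 4 each time.
Filling track A at index 4 by its rule yields 27.

27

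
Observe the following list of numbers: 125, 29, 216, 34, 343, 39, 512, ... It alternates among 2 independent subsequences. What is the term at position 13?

1331

Split by position mod 2 into 2 tracks.
Stream A = 125, 216, 343, 512: perfect cubes starting at 5³.
Stream B = 29, 34, 39: linear: a_n = 24 + 5·n.
Position 13 falls in stream A as its term 7, giving 1331.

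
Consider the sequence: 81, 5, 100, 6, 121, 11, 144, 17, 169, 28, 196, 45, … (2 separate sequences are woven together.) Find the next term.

225

The terms cycle through 2 interleaved subsequences.
Track A = 81, 100, 121, 144, 169, 196: consecutive squares n² from n = 9.
Track B = 5, 6, 11, 17, 28, 45: a Fibonacci-like recurrence a_n = a_{n-1} + a_{n-2}.
Position 13 → track A, term 7 = 225.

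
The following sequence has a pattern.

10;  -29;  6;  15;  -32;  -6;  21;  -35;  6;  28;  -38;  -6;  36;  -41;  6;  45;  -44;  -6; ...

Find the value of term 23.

Split by position mod 3: positions 1, 4, 7, … form one track, and each other residue class forms its own.
Track A is 10, 15, 21, 28, 36, 45, which is triangular numbers starting at T_4.
Track B is -29, -32, -35, -38, -41, -44, which is linear: a_n = -26 − 3·n.
Track C is 6, -6, 6, -6, 6, -6, which is the oscillation 6·(−1)^(n+1).
Position 23 → track B, term 8 = -50.

-50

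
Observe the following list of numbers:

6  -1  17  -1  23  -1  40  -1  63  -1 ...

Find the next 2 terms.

103, -1

The terms cycle through 2 interleaved subsequences.
Track A: 6, 17, 23, 40, 63. Each term equals the sum of the previous two.
Track B: -1, -1, -1, -1, -1. Always -1.
Term 11 comes from track A (its 6th entry): 103.
The 12th slot belongs to track B; its 6th term is -1.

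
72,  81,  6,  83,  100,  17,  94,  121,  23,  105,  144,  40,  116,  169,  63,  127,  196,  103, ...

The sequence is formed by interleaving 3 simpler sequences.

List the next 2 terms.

138, 225

Taking every 3rd term gives 3 separate tracks.
Stream A: 72, 83, 94, 105, 116, 127. Arithmetic with common difference +11.
Stream B: 81, 100, 121, 144, 169, 196. Perfect squares starting at 9².
Stream C: 6, 17, 23, 40, 63, 103. A Fibonacci-like recurrence a_n = a_{n-1} + a_{n-2}.
Position 19 → stream A, term 7 = 138.
Position 20 → stream B, term 7 = 225.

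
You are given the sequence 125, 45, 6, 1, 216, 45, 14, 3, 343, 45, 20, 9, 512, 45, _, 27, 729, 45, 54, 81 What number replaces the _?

34

Read the sequence 4 terms at a time; column i is its own pattern.
Subsequence A is 125, 216, 343, 512, 729, which is perfect cubes starting at 5³.
Subsequence B is 45, 45, 45, 45, 45, which is always 45.
Subsequence C is 6, 14, 20, ?, 54, which is each term equals the sum of the previous two.
Subsequence D is 1, 3, 9, 27, 81, which is powers 3^0, 3^1, 3^2, ….
Filling subsequence C at index 4 by its rule yields 34.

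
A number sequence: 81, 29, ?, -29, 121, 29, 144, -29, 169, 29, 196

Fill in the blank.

100

Taking every 2nd term gives 2 separate tracks.
Subsequence A is 81, ?, 121, 144, 169, 196, which is consecutive squares n² from n = 9.
Subsequence B is 29, -29, 29, -29, 29, which is alternating ±29.
Subsequence A's pattern makes the blank 100.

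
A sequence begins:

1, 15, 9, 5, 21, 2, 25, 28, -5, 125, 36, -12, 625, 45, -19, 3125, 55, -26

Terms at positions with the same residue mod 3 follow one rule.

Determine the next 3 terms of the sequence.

15625, 66, -33

The terms cycle through 3 interleaved subsequences.
Track A: 1, 5, 25, 125, 625, 3125. Powers of 5.
Track B: 15, 21, 28, 36, 45, 55. Triangular numbers n(n+1)/2 for n = 5, 6, ….
Track C: 9, 2, -5, -12, -19, -26. Linear: a_n = 16 − 7·n.
The 19th slot belongs to track A; its 7th term is 15625.
The 20th slot belongs to track B; its 7th term is 66.
Position 21 → track C, term 7 = -33.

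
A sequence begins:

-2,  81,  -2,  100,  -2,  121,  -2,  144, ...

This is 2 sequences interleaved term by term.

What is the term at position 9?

-2

Odd-indexed and even-indexed terms follow separate rules.
Track A: -2, -2, -2, -2 (the constant sequence -2).
Track B: 81, 100, 121, 144 (the squares 9², 10², 11², …).
The 9th slot belongs to track A; its 5th term is -2.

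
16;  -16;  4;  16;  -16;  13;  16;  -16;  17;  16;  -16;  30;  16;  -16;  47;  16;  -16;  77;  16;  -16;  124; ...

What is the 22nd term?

The slot pattern repeats as AAB (period 3), so there are 2 interleaved tracks.
Track A: 16, -16, 16, -16, 16, -16, 16, -16, 16, -16, 16, -16, 16, -16 (alternating ±16).
Track B: 4, 13, 17, 30, 47, 77, 124 (Fibonacci-style (each term is the sum of the two before it)).
Position 22 falls in track A as its term 15, giving 16.

16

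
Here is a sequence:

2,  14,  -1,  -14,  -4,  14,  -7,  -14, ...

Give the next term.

Split by position mod 2 into 2 tracks.
Subsequence A = 2, -1, -4, -7: linear: a_n = 5 − 3·n.
Subsequence B = 14, -14, 14, -14: oscillating between 14 and -14.
Term 9 comes from subsequence A (its 5th entry): -10.

-10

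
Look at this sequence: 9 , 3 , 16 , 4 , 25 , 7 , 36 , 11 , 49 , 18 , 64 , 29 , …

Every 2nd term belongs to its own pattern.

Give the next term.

81

Odd-indexed and even-indexed terms follow separate rules.
Stream A is 9, 16, 25, 36, 49, 64, which is perfect squares starting at 3².
Stream B is 3, 4, 7, 11, 18, 29, which is each term equals the sum of the previous two.
The 13th slot belongs to stream A; its 7th term is 81.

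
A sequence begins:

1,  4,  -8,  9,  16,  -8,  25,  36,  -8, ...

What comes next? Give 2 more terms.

49, 64

The slot pattern repeats as AAB (period 3), so there are 2 interleaved tracks.
Stream A is 1, 4, 9, 16, 25, 36, which is consecutive squares n² from n = 1.
Stream B is -8, -8, -8, which is the constant sequence -8.
Position 10 falls in stream A as its term 7, giving 49.
Term 11 comes from stream A (its 8th entry): 64.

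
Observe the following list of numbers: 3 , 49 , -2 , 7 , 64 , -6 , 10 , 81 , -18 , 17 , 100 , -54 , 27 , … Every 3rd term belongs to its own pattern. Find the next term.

121

Split by position mod 3 into 3 tracks.
Track A: 3, 7, 10, 17, 27 (each term equals the sum of the previous two).
Track B: 49, 64, 81, 100 (the squares 7², 8², 9², …).
Track C: -2, -6, -18, -54 (geometric with ratio 3).
Term 14 comes from track B (its 5th entry): 121.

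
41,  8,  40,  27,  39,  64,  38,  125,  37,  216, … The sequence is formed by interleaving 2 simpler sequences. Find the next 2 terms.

36, 343

Split by position mod 2 into 2 tracks.
Stream A: 41, 40, 39, 38, 37. Arithmetic, step −1.
Stream B: 8, 27, 64, 125, 216. Perfect cubes starting at 2³.
The 11th slot belongs to stream A; its 6th term is 36.
Position 12 → stream B, term 6 = 343.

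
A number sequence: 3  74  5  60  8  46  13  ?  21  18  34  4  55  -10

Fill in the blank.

32

Split by position mod 2 into 2 tracks.
Track A: 3, 5, 8, 13, 21, 34, 55. A Fibonacci-like recurrence a_n = a_{n-1} + a_{n-2}.
Track B: 74, 60, 46, ?, 18, 4, -10. Subtracting 14 each time.
The gap is track B's term 4; the rule gives 32.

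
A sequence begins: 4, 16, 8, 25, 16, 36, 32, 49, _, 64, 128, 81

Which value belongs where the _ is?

Positions 1, 3, 5, … form one subsequence and positions 2, 4, 6, … form another.
Subsequence A: 4, 8, 16, 32, ?, 128 — geometric with ratio 2.
Subsequence B: 16, 25, 36, 49, 64, 81 — consecutive squares n² from n = 4.
Subsequence A's pattern makes the blank 64.

64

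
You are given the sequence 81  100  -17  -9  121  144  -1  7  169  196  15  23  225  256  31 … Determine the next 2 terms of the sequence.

Reading positions in blocks of 4 reveals the pattern AABB — 2 tracks woven together.
Track A is 81, 100, 121, 144, 169, 196, 225, 256, which is perfect squares starting at 9².
Track B is -17, -9, -1, 7, 15, 23, 31, which is arithmetic with common difference +8.
Position 16 → track B, term 8 = 39.
Term 17 comes from track A (its 9th entry): 289.

39, 289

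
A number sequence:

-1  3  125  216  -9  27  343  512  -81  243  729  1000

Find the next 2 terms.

Reading positions in blocks of 4 reveals the pattern AABB — 2 tracks woven together.
Stream A: -1, 3, -9, 27, -81, 243 — a geometric progression (common ratio -3).
Stream B: 125, 216, 343, 512, 729, 1000 — consecutive cubes n³ from n = 5.
Term 13 comes from stream A (its 7th entry): -729.
Position 14 → stream A, term 8 = 2187.

-729, 2187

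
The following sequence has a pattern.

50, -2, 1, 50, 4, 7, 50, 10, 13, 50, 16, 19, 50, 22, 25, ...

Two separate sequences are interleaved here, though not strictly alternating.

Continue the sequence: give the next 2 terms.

Positions follow the repeating pattern ABB; grouping by letter gives 2 tracks.
Subsequence A: 50, 50, 50, 50, 50 — the constant sequence 50.
Subsequence B: -2, 1, 4, 7, 10, 13, 16, 19, 22, 25 — arithmetic with common difference +3.
Position 16 → subsequence A, term 6 = 50.
Position 17 → subsequence B, term 11 = 28.

50, 28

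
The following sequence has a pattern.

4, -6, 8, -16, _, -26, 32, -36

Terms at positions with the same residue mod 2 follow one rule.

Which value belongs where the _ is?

16

Split by position mod 2 into 2 tracks.
Track A: 4, 8, ?, 32. Successive powers of 2.
Track B: -6, -16, -26, -36. Arithmetic, step −10.
Track A's pattern makes the blank 16.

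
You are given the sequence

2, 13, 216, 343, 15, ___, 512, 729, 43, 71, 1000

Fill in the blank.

The slot pattern repeats as AABB (period 4), so there are 2 interleaved tracks.
Subsequence A is 2, 13, 15, ?, 43, 71, which is a Fibonacci-like recurrence a_n = a_{n-1} + a_{n-2}.
Subsequence B is 216, 343, 512, 729, 1000, which is the cubes 6³, 7³, 8³, ….
Subsequence A's pattern makes the blank 28.

28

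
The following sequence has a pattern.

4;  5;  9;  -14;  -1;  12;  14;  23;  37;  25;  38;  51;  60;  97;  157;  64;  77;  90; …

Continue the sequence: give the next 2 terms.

254, 411

The slot pattern repeats as AAABBB (period 6), so there are 2 interleaved tracks.
Subsequence A: 4, 5, 9, 14, 23, 37, 60, 97, 157 — a Fibonacci-like recurrence a_n = a_{n-1} + a_{n-2}.
Subsequence B: -14, -1, 12, 25, 38, 51, 64, 77, 90 — adding 13 each time.
The 19th slot belongs to subsequence A; its 10th term is 254.
Term 20 comes from subsequence A (its 11th entry): 411.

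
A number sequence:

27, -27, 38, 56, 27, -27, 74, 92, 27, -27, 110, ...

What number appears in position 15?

146

Reading positions in blocks of 4 reveals the pattern AABB — 2 tracks woven together.
Track A = 27, -27, 27, -27, 27, -27: oscillating between 27 and -27.
Track B = 38, 56, 74, 92, 110: linear: a_n = 20 + 18·n.
Term 15 comes from track B (its 7th entry): 146.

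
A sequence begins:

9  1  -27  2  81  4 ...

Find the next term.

-243

Positions 1, 3, 5, … form one subsequence and positions 2, 4, 6, … form another.
Stream A: 9, -27, 81 (multiplying by -3 each time).
Stream B: 1, 2, 4 (powers of 2).
Position 7 falls in stream A as its term 4, giving -243.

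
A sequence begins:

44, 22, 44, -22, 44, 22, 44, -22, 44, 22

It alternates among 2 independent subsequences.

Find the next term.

44

Split by position mod 2 into 2 tracks.
Track A: 44, 44, 44, 44, 44 (the constant sequence 44).
Track B: 22, -22, 22, -22, 22 (oscillating between 22 and -22).
Term 11 comes from track A (its 6th entry): 44.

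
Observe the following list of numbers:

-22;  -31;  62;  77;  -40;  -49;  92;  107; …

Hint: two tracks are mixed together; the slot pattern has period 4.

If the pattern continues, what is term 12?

137

Positions follow the repeating pattern AABB; grouping by letter gives 2 tracks.
Subsequence A: -22, -31, -40, -49. Linear: a_n = -13 − 9·n.
Subsequence B: 62, 77, 92, 107. Arithmetic, step +15.
Term 12 comes from subsequence B (its 6th entry): 137.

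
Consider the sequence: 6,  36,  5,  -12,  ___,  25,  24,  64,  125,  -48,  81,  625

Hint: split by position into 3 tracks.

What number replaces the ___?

49

Split by position mod 3 into 3 tracks.
Track A is 6, -12, 24, -48, which is multiplying by -2 each time.
Track B is 36, ?, 64, 81, which is the squares 6², 7², 8², ….
Track C is 5, 25, 125, 625, which is powers of 5.
The gap is track B's term 2; the rule gives 49.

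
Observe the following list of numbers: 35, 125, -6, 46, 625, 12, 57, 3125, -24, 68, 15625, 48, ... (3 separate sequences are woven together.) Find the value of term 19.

The terms cycle through 3 interleaved subsequences.
Track A is 35, 46, 57, 68, which is arithmetic, step +11.
Track B is 125, 625, 3125, 15625, which is successive powers of 5.
Track C is -6, 12, -24, 48, which is geometric with ratio -2.
Position 19 falls in track A as its term 7, giving 101.

101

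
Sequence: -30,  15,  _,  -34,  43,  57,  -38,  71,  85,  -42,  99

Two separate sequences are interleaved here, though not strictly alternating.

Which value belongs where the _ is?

29

The slot pattern repeats as ABB (period 3), so there are 2 interleaved tracks.
Track A = -30, -34, -38, -42: arithmetic, step −4.
Track B = 15, ?, 43, 57, 71, 85, 99: adding 14 each time.
The gap is track B's term 2; the rule gives 29.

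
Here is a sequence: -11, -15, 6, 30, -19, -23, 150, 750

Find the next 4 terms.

Positions follow the repeating pattern AABB; grouping by letter gives 2 tracks.
Subsequence A = -11, -15, -19, -23: arithmetic, step −4.
Subsequence B = 6, 30, 150, 750: multiplying by 5 each time.
The 9th slot belongs to subsequence A; its 5th term is -27.
Position 10 falls in subsequence A as its term 6, giving -31.
The 11th slot belongs to subsequence B; its 5th term is 3750.
Term 12 comes from subsequence B (its 6th entry): 18750.

-27, -31, 3750, 18750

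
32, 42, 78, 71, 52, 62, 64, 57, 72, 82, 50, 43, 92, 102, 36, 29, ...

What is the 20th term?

15

Positions follow the repeating pattern AABB; grouping by letter gives 2 tracks.
Stream A: 32, 42, 52, 62, 72, 82, 92, 102 — arithmetic, step +10.
Stream B: 78, 71, 64, 57, 50, 43, 36, 29 — linear: a_n = 85 − 7·n.
Position 20 → stream B, term 10 = 15.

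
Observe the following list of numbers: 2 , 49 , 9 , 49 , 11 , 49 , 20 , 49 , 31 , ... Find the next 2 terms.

Split by position mod 2 into 2 tracks.
Stream A = 2, 9, 11, 20, 31: a Fibonacci-like recurrence a_n = a_{n-1} + a_{n-2}.
Stream B = 49, 49, 49, 49: the constant sequence 49.
Position 10 → stream B, term 5 = 49.
Position 11 falls in stream A as its term 6, giving 51.

49, 51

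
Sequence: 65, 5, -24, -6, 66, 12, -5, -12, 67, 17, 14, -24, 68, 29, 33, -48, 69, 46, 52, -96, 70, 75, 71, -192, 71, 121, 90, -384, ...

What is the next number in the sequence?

Split by position mod 4 into 4 tracks.
Track A is 65, 66, 67, 68, 69, 70, 71, which is arithmetic with common difference +1.
Track B is 5, 12, 17, 29, 46, 75, 121, which is each term equals the sum of the previous two.
Track C is -24, -5, 14, 33, 52, 71, 90, which is linear: a_n = -43 + 19·n.
Track D is -6, -12, -24, -48, -96, -192, -384, which is a geometric progression (common ratio 2).
Position 29 falls in track A as its term 8, giving 72.

72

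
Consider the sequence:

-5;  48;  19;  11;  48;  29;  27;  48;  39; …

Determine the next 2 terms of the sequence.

43, 48

Split by position mod 3 into 3 tracks.
Track A: -5, 11, 27. Adding 16 each time.
Track B: 48, 48, 48. The constant sequence 48.
Track C: 19, 29, 39. Arithmetic with common difference +10.
The 10th slot belongs to track A; its 4th term is 43.
The 11th slot belongs to track B; its 4th term is 48.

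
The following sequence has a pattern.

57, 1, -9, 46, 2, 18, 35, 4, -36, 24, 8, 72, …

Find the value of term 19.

Read the sequence 3 terms at a time; column i is its own pattern.
Stream A: 57, 46, 35, 24 — linear: a_n = 68 − 11·n.
Stream B: 1, 2, 4, 8 — powers of 2.
Stream C: -9, 18, -36, 72 — geometric with ratio -2.
Position 19 falls in stream A as its term 7, giving -9.

-9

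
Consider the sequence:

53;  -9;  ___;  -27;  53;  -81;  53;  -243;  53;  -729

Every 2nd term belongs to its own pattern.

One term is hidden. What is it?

Odd-indexed and even-indexed terms follow separate rules.
Track A: 53, ?, 53, 53, 53 — constant 53.
Track B: -9, -27, -81, -243, -729 — geometric with ratio 3.
The gap is track A's term 2; the rule gives 53.

53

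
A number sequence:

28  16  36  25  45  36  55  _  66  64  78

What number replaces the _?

The terms cycle through 2 interleaved subsequences.
Subsequence A: 28, 36, 45, 55, 66, 78 (triangular numbers n(n+1)/2 for n = 7, 8, …).
Subsequence B: 16, 25, 36, ?, 64 (perfect squares starting at 4²).
So the missing entry in subsequence B is 49.

49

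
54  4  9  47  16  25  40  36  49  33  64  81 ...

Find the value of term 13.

26

The slot pattern repeats as ABB (period 3), so there are 2 interleaved tracks.
Track A is 54, 47, 40, 33, which is subtracting 7 each time.
Track B is 4, 9, 16, 25, 36, 49, 64, 81, which is perfect squares starting at 2².
The 13th slot belongs to track A; its 5th term is 26.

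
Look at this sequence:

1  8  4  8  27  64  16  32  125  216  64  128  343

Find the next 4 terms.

512, 256, 512, 729

The slot pattern repeats as AABB (period 4), so there are 2 interleaved tracks.
Subsequence A: 1, 8, 27, 64, 125, 216, 343. Consecutive cubes n³ from n = 1.
Subsequence B: 4, 8, 16, 32, 64, 128. Successive powers of 2.
Term 14 comes from subsequence A (its 8th entry): 512.
Term 15 comes from subsequence B (its 7th entry): 256.
Position 16 → subsequence B, term 8 = 512.
The 17th slot belongs to subsequence A; its 9th term is 729.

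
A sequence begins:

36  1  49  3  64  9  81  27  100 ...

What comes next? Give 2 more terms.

81, 121

Odd-indexed and even-indexed terms follow separate rules.
Stream A is 36, 49, 64, 81, 100, which is perfect squares starting at 6².
Stream B is 1, 3, 9, 27, which is powers 3^0, 3^1, 3^2, ….
Term 10 comes from stream B (its 5th entry): 81.
The 11th slot belongs to stream A; its 6th term is 121.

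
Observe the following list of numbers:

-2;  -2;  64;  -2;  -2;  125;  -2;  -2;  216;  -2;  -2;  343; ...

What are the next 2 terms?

-2, -2

Reading positions in blocks of 3 reveals the pattern AAB — 2 tracks woven together.
Track A: -2, -2, -2, -2, -2, -2, -2, -2 — the constant sequence -2.
Track B: 64, 125, 216, 343 — consecutive cubes n³ from n = 4.
Position 13 → track A, term 9 = -2.
Position 14 falls in track A as its term 10, giving -2.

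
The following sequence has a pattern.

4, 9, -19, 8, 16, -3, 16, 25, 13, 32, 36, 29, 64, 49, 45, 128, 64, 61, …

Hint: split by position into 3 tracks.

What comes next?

256

Split by position mod 3 into 3 tracks.
Track A = 4, 8, 16, 32, 64, 128: a geometric progression (common ratio 2).
Track B = 9, 16, 25, 36, 49, 64: the squares 3², 4², 5², ….
Track C = -19, -3, 13, 29, 45, 61: arithmetic with common difference +16.
The 19th slot belongs to track A; its 7th term is 256.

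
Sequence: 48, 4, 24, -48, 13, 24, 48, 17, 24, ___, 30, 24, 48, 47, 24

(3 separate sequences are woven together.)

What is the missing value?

-48

Taking every 3rd term gives 3 separate tracks.
Track A: 48, -48, 48, ?, 48. Oscillating between 48 and -48.
Track B: 4, 13, 17, 30, 47. Each term equals the sum of the previous two.
Track C: 24, 24, 24, 24, 24. Always 24.
Filling track A at index 4 by its rule yields -48.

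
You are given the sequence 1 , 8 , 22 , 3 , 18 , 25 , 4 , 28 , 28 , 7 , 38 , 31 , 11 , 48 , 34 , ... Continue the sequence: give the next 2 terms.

18, 58

Split by position mod 3: positions 1, 4, 7, … form one track, and each other residue class forms its own.
Track A: 1, 3, 4, 7, 11 — a Fibonacci-like recurrence a_n = a_{n-1} + a_{n-2}.
Track B: 8, 18, 28, 38, 48 — adding 10 each time.
Track C: 22, 25, 28, 31, 34 — linear: a_n = 19 + 3·n.
Term 16 comes from track A (its 6th entry): 18.
The 17th slot belongs to track B; its 6th term is 58.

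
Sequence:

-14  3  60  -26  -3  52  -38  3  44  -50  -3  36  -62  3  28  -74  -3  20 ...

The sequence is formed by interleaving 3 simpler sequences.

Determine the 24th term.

4

Read the sequence 3 terms at a time; column i is its own pattern.
Track A is -14, -26, -38, -50, -62, -74, which is arithmetic with common difference −12.
Track B is 3, -3, 3, -3, 3, -3, which is oscillating between 3 and -3.
Track C is 60, 52, 44, 36, 28, 20, which is linear: a_n = 68 − 8·n.
The 24th slot belongs to track C; its 8th term is 4.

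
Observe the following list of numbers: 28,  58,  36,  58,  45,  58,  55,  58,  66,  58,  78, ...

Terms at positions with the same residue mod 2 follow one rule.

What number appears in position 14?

Split by position mod 2 into 2 tracks.
Track A: 28, 36, 45, 55, 66, 78 (triangular numbers n(n+1)/2 for n = 7, 8, …).
Track B: 58, 58, 58, 58, 58 (the constant sequence 58).
Term 14 comes from track B (its 7th entry): 58.

58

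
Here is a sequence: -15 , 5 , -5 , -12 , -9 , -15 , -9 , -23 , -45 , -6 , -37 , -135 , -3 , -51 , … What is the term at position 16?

Read the sequence 3 terms at a time; column i is its own pattern.
Track A = -15, -12, -9, -6, -3: arithmetic with common difference +3.
Track B = 5, -9, -23, -37, -51: arithmetic, step −14.
Track C = -5, -15, -45, -135: a geometric progression (common ratio 3).
Term 16 comes from track A (its 6th entry): 0.

0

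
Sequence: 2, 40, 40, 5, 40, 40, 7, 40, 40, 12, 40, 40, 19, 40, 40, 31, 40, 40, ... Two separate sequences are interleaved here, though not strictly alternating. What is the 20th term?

40

Reading positions in blocks of 3 reveals the pattern ABB — 2 tracks woven together.
Stream A: 2, 5, 7, 12, 19, 31 — each term equals the sum of the previous two.
Stream B: 40, 40, 40, 40, 40, 40, 40, 40, 40, 40, 40, 40 — the constant sequence 40.
Term 20 comes from stream B (its 13th entry): 40.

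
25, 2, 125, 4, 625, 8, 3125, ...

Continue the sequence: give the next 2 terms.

Taking every 2nd term gives 2 separate tracks.
Track A = 25, 125, 625, 3125: powers of 5.
Track B = 2, 4, 8: geometric with ratio 2.
Position 8 falls in track B as its term 4, giving 16.
Position 9 falls in track A as its term 5, giving 15625.

16, 15625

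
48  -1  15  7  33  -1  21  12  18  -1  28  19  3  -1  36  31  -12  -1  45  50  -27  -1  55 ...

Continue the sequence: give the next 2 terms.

81, -42

The terms cycle through 4 interleaved subsequences.
Subsequence A is 48, 33, 18, 3, -12, -27, which is linear: a_n = 63 − 15·n.
Subsequence B is -1, -1, -1, -1, -1, -1, which is constant -1.
Subsequence C is 15, 21, 28, 36, 45, 55, which is triangular numbers starting at T_5.
Subsequence D is 7, 12, 19, 31, 50, which is Fibonacci-style (each term is the sum of the two before it).
Term 24 comes from subsequence D (its 6th entry): 81.
Position 25 → subsequence A, term 7 = -42.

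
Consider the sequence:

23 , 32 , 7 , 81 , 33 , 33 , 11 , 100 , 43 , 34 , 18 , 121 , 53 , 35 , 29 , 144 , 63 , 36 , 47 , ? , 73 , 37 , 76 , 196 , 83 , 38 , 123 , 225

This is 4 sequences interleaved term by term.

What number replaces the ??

Split by position mod 4 into 4 tracks.
Track A is 23, 33, 43, 53, 63, 73, 83, which is adding 10 each time.
Track B is 32, 33, 34, 35, 36, 37, 38, which is linear: a_n = 31 + n.
Track C is 7, 11, 18, 29, 47, 76, 123, which is a Fibonacci-like recurrence a_n = a_{n-1} + a_{n-2}.
Track D is 81, 100, 121, 144, ?, 196, 225, which is consecutive squares n² from n = 9.
So the missing entry in track D is 169.

169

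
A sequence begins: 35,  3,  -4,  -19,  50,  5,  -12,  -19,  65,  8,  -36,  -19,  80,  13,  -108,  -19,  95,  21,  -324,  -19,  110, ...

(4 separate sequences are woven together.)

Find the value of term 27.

-2916

Split by position mod 4 into 4 tracks.
Stream A = 35, 50, 65, 80, 95, 110: adding 15 each time.
Stream B = 3, 5, 8, 13, 21: each term equals the sum of the previous two.
Stream C = -4, -12, -36, -108, -324: a geometric progression (common ratio 3).
Stream D = -19, -19, -19, -19, -19: the constant sequence -19.
Position 27 falls in stream C as its term 7, giving -2916.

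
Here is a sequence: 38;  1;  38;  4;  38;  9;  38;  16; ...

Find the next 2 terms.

38, 25

Taking every 2nd term gives 2 separate tracks.
Stream A: 38, 38, 38, 38 — the constant sequence 38.
Stream B: 1, 4, 9, 16 — consecutive squares n² from n = 1.
Position 9 falls in stream A as its term 5, giving 38.
Position 10 → stream B, term 5 = 25.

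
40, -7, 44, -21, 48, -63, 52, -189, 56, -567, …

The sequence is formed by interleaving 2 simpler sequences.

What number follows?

60

Positions 1, 3, 5, … form one subsequence and positions 2, 4, 6, … form another.
Subsequence A = 40, 44, 48, 52, 56: adding 4 each time.
Subsequence B = -7, -21, -63, -189, -567: geometric with ratio 3.
The 11th slot belongs to subsequence A; its 6th term is 60.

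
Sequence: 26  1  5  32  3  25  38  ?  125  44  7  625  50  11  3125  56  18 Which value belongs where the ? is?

Split by position mod 3 into 3 tracks.
Stream A: 26, 32, 38, 44, 50, 56 — adding 6 each time.
Stream B: 1, 3, ?, 7, 11, 18 — each term equals the sum of the previous two.
Stream C: 5, 25, 125, 625, 3125 — powers 5^1, 5^2, 5^3, ….
The gap is stream B's term 3; the rule gives 4.

4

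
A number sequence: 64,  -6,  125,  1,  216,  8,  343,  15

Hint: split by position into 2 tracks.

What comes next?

Split by position mod 2 into 2 tracks.
Track A: 64, 125, 216, 343 — the cubes 4³, 5³, 6³, ….
Track B: -6, 1, 8, 15 — arithmetic with common difference +7.
Position 9 → track A, term 5 = 512.

512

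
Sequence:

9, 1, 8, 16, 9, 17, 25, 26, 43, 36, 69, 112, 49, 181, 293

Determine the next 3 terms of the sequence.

Reading positions in blocks of 3 reveals the pattern ABB — 2 tracks woven together.
Track A = 9, 16, 25, 36, 49: the squares 3², 4², 5², ….
Track B = 1, 8, 9, 17, 26, 43, 69, 112, 181, 293: a Fibonacci-like recurrence a_n = a_{n-1} + a_{n-2}.
Term 16 comes from track A (its 6th entry): 64.
Position 17 → track B, term 11 = 474.
Term 18 comes from track B (its 12th entry): 767.

64, 474, 767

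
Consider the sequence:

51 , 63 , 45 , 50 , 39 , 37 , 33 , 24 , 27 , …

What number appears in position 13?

15

Positions 1, 3, 5, … form one subsequence and positions 2, 4, 6, … form another.
Track A: 51, 45, 39, 33, 27. Linear: a_n = 57 − 6·n.
Track B: 63, 50, 37, 24. Subtracting 13 each time.
Term 13 comes from track A (its 7th entry): 15.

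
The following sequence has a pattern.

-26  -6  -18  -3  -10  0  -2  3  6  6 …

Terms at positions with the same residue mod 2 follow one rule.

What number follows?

Taking every 2nd term gives 2 separate tracks.
Track A is -26, -18, -10, -2, 6, which is adding 8 each time.
Track B is -6, -3, 0, 3, 6, which is arithmetic with common difference +3.
Term 11 comes from track A (its 6th entry): 14.

14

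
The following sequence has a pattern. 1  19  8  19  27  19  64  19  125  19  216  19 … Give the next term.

343

The terms cycle through 2 interleaved subsequences.
Track A: 1, 8, 27, 64, 125, 216. The cubes 1³, 2³, 3³, ….
Track B: 19, 19, 19, 19, 19, 19. The constant sequence 19.
Term 13 comes from track A (its 7th entry): 343.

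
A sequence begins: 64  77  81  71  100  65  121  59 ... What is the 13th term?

196

Odd-indexed and even-indexed terms follow separate rules.
Subsequence A: 64, 81, 100, 121 (consecutive squares n² from n = 8).
Subsequence B: 77, 71, 65, 59 (subtracting 6 each time).
Term 13 comes from subsequence A (its 7th entry): 196.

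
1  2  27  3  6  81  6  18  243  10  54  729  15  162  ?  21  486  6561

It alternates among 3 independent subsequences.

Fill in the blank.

2187

Split by position mod 3 into 3 tracks.
Stream A is 1, 3, 6, 10, 15, 21, which is the triangular numbers T_1, T_2, ….
Stream B is 2, 6, 18, 54, 162, 486, which is a geometric progression (common ratio 3).
Stream C is 27, 81, 243, 729, ?, 6561, which is successive powers of 3.
So the missing entry in stream C is 2187.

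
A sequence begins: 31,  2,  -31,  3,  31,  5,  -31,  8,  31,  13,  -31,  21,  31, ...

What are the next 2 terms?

Positions 1, 3, 5, … form one subsequence and positions 2, 4, 6, … form another.
Stream A = 31, -31, 31, -31, 31, -31, 31: the oscillation 31·(−1)^(n+1).
Stream B = 2, 3, 5, 8, 13, 21: a Fibonacci-like recurrence a_n = a_{n-1} + a_{n-2}.
The 14th slot belongs to stream B; its 7th term is 34.
Position 15 falls in stream A as its term 8, giving -31.

34, -31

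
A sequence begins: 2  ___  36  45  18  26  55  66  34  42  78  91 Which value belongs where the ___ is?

10

The slot pattern repeats as AABB (period 4), so there are 2 interleaved tracks.
Track A: 2, ?, 18, 26, 34, 42 (linear: a_n = -6 + 8·n).
Track B: 36, 45, 55, 66, 78, 91 (triangular numbers n(n+1)/2 for n = 8, 9, …).
Filling track A at index 2 by its rule yields 10.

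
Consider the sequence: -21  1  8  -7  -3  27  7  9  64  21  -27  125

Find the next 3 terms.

35, 81, 216

Split by position mod 3 into 3 tracks.
Subsequence A is -21, -7, 7, 21, which is linear: a_n = -35 + 14·n.
Subsequence B is 1, -3, 9, -27, which is multiplying by -3 each time.
Subsequence C is 8, 27, 64, 125, which is the cubes 2³, 3³, 4³, ….
Position 13 → subsequence A, term 5 = 35.
Term 14 comes from subsequence B (its 5th entry): 81.
The 15th slot belongs to subsequence C; its 5th term is 216.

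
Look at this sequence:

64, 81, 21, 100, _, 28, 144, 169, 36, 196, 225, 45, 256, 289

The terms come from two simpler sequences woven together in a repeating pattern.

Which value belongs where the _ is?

Positions follow the repeating pattern AAB; grouping by letter gives 2 tracks.
Stream A: 64, 81, 100, ?, 144, 169, 196, 225, 256, 289 (perfect squares starting at 8²).
Stream B: 21, 28, 36, 45 (triangular numbers n(n+1)/2 for n = 6, 7, …).
So the missing entry in stream A is 121.

121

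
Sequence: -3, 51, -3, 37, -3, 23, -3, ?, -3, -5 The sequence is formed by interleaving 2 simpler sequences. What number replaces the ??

Odd-indexed and even-indexed terms follow separate rules.
Stream A: -3, -3, -3, -3, -3 (always -3).
Stream B: 51, 37, 23, ?, -5 (linear: a_n = 65 − 14·n).
Stream B's pattern makes the blank 9.

9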